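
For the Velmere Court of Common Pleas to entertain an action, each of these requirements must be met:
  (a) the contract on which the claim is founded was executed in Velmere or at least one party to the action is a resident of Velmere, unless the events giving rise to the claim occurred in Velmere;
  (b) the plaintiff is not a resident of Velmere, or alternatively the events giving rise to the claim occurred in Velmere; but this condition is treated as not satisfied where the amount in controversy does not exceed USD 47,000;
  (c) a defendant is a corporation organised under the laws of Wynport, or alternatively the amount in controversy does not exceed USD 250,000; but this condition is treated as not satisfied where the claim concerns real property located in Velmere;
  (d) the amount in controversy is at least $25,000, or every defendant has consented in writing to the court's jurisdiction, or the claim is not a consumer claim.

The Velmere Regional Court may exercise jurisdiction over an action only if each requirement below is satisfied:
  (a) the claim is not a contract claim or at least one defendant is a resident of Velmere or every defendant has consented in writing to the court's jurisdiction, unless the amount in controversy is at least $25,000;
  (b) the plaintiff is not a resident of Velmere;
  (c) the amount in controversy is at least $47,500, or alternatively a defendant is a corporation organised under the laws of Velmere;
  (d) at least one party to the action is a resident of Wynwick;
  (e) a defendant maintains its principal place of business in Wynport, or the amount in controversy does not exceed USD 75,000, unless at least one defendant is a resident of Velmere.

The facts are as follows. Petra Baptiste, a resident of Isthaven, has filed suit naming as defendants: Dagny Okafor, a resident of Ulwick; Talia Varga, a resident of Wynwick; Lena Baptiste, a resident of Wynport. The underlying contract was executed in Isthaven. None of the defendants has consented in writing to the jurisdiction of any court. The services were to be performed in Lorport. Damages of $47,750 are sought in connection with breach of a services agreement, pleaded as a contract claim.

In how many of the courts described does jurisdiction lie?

1

The Velmere Court of Common Pleas:
  (a) The contract was executed in Isthaven, not Velmere; no party resides in Velmere — every alternative fails. And the operative events occurred in Lorport, not Velmere, so the proviso does not save it. Condition not met.
  (b) The plaintiff resides in Isthaven, which is not Velmere, so one alternative holds. The exception is not triggered, since the amount in controversy is $47,750, above the $47,000 ceiling. Met.
  (c) The amount in controversy is USD 47,750, within the 250,000 dollars ceiling, so this disjunct is met. The exception is not triggered, since the claim does not concern real property. Satisfied.
  (d) The amount in controversy is 47,750 dollars, which meets the 25,000 dollars floor, so this disjunct is met. Satisfied.
  → Not every requirement is met — no jurisdiction.
The Velmere Regional Court:
  (a) The claim is a contract claim; no defendant resides in Velmere (they reside in Ulwick, Wynwick, Wynport); no such written consent has been filed — no alternative holds. The proviso rescues it, though: the amount in controversy is $47,750, which meets the USD 25,000 floor. Satisfied.
  (b) The plaintiff resides in Isthaven, which is not Velmere. Satisfied.
  (c) The amount in controversy is 47,750 dollars, which meets the $47,500 floor, so this disjunct is met. Condition met.
  (d) Talia Varga resides in Wynwick. Satisfied.
  (e) The amount in controversy is $47,750, within the $75,000 ceiling, so this disjunct is met. Condition met.
  → All conditions met; jurisdiction exists.
Courts with jurisdiction: the Velmere Regional Court — 1 in total.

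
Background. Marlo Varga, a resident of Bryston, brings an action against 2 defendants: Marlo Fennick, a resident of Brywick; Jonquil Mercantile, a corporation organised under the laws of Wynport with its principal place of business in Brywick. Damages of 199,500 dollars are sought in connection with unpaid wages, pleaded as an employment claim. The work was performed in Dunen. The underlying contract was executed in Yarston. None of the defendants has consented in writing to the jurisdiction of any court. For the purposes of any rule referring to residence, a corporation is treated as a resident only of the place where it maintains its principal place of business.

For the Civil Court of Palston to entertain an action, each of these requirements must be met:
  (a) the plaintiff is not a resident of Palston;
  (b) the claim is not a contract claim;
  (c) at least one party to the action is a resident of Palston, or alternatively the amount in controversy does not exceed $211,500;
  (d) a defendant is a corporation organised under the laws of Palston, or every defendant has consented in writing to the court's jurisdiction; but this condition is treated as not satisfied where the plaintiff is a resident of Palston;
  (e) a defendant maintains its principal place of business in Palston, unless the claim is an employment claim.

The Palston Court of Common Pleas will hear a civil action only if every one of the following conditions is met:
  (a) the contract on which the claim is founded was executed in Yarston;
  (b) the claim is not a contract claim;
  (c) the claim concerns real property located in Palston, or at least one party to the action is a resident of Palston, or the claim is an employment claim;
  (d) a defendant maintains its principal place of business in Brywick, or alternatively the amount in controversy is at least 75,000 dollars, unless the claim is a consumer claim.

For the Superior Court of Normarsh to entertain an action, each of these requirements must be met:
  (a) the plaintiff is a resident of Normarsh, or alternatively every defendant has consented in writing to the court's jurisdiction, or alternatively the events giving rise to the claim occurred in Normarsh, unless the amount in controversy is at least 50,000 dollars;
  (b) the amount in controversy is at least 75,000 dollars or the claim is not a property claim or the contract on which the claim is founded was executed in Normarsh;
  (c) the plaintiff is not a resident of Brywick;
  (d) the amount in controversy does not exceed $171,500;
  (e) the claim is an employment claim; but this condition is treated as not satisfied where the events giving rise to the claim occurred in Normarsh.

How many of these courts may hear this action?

1

The Civil Court of Palston:
  (a) The plaintiff resides in Bryston, which is not Palston. Satisfied.
  (b) The claim is an employment claim, not a contract claim. Satisfied.
  (c) The amount in controversy is 199,500 dollars, within the USD 211,500 ceiling, so one alternative holds. Condition met.
  (d) The corporate defendant(s) are organised in Wynport, not Palston; no such written consent has been filed — no alternative holds. Not met.
  (e) The corporate defendant(s) have their principal place of business in Brywick, not Palston. The proviso rescues it, though: the claim is an employment claim. Condition met.
  → Not every requirement is met — no jurisdiction.
The Palston Court of Common Pleas:
  (a) The contract was executed in Yarston. Satisfied.
  (b) The claim is an employment claim, not a contract claim. Met.
  (c) The claim is an employment claim, so one alternative holds. Satisfied.
  (d) Jonquil Mercantile has its principal place of business in Brywick, so one alternative holds. Condition met.
  → The court has jurisdiction.
The Superior Court of Normarsh:
  (a) The plaintiff resides in Bryston, not Normarsh; no such written consent has been filed; the operative events occurred in Dunen, not Normarsh — no alternative holds. But the amount in controversy is $199,500, which meets the 50,000 dollars floor, and the 'unless' clause therefore excuses the requirement. Met.
  (b) The amount in controversy is USD 199,500, which meets the 75,000 dollars floor, which satisfies one of the alternatives. Condition met.
  (c) The plaintiff resides in Bryston, which is not Brywick. Satisfied.
  (d) The amount in controversy is 199,500 dollars, above the USD 171,500 ceiling. Not satisfied.
  (e) The claim is an employment claim. The exception is not triggered, since the operative events occurred in Dunen, not Normarsh. Met.
  → The court lacks jurisdiction.
Courts with jurisdiction: the Palston Court of Common Pleas — 1 in total.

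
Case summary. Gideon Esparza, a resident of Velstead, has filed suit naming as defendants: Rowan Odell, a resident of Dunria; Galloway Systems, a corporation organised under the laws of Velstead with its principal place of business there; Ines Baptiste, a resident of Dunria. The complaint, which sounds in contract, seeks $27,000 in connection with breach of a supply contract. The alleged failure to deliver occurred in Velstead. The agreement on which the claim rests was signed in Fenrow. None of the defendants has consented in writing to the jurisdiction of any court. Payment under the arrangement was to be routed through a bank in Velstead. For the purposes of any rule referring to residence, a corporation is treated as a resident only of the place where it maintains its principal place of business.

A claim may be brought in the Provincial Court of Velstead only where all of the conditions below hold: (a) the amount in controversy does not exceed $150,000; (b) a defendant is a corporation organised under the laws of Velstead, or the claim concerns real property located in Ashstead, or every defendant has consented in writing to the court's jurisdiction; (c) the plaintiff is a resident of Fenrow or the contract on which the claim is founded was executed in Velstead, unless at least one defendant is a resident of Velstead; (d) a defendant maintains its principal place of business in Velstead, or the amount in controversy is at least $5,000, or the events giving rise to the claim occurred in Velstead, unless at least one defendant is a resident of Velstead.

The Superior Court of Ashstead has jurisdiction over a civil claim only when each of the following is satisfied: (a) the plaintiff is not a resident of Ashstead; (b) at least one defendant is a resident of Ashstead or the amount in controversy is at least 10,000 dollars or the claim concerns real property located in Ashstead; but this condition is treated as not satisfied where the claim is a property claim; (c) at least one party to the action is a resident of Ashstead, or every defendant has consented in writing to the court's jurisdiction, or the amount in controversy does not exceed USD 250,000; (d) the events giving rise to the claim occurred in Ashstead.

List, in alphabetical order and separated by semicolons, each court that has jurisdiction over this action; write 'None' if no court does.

The Provincial Court of Velstead:
  (a) The amount in controversy is $27,000, within the 150,000 dollars ceiling. Satisfied.
  (b) Galloway Systems is organised under the laws of Velstead — that alternative is enough. Satisfied.
  (c) The plaintiff resides in Velstead, not Fenrow; the contract was executed in Fenrow, not Velstead — no alternative holds. But Galloway Systems resides in Velstead, and the 'unless' clause therefore excuses the requirement. Condition met.
  (d) Galloway Systems has its principal place of business in Velstead — that alternative is enough. Met.
  → Every requirement is satisfied — jurisdiction.
The Superior Court of Ashstead:
  (a) The plaintiff resides in Velstead, which is not Ashstead. Satisfied.
  (b) The amount in controversy is $27,000, which meets the $10,000 floor, so one alternative holds. The carve-out does not apply: the claim is a contract claim, not a property claim. Condition met.
  (c) The amount in controversy is USD 27,000, within the USD 250,000 ceiling, which satisfies one of the alternatives. Condition met.
  (d) The operative events occurred in Velstead, not Ashstead. Not met.
  → No jurisdiction.

the Provincial Court of Velstead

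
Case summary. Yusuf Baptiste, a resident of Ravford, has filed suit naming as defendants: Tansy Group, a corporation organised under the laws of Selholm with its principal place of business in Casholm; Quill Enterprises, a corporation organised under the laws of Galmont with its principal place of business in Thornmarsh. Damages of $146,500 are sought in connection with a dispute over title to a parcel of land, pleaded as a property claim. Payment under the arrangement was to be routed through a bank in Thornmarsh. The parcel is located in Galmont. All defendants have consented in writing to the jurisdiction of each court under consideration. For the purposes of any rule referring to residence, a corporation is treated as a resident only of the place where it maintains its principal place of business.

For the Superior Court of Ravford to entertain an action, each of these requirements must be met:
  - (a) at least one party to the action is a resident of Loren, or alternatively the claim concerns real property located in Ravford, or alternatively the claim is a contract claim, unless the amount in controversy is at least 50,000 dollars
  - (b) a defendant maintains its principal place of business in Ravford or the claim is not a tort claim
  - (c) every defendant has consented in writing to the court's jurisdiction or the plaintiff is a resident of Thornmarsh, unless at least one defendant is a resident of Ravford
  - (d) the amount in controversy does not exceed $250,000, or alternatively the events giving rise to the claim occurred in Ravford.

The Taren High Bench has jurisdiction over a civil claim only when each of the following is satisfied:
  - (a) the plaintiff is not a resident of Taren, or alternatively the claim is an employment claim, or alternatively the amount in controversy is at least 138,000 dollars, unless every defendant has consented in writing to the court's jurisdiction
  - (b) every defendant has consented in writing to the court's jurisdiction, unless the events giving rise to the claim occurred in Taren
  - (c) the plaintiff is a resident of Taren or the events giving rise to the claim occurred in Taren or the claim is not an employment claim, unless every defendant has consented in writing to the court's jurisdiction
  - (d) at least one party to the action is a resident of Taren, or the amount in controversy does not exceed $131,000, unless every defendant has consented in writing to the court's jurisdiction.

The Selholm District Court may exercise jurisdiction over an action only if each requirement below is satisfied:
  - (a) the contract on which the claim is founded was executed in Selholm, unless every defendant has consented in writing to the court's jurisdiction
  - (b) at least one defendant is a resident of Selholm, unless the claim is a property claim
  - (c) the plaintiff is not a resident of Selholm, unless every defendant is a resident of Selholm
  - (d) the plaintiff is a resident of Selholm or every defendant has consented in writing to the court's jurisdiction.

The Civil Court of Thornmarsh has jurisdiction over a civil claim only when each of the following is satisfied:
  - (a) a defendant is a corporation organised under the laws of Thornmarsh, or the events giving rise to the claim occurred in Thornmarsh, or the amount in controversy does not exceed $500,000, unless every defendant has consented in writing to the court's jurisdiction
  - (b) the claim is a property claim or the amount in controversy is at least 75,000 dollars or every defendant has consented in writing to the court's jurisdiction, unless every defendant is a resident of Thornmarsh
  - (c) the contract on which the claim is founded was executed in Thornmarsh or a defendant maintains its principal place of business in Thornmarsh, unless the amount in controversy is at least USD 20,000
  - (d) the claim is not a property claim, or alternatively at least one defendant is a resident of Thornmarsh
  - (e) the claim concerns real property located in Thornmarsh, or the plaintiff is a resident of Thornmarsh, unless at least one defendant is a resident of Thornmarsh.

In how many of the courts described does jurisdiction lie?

The Superior Court of Ravford:
  (a) No party resides in Loren; the property lies in Galmont, not Ravford; the claim is a property claim, not a contract claim — none of the alternatives is met. However, the amount in controversy is 146,500 dollars, which meets the USD 50,000 floor, so the 'unless' proviso supplies this condition. Condition met.
  (b) The claim is a property claim, not a tort claim, so this disjunct is met. Satisfied.
  (c) Every defendant has filed written consent — that alternative is enough. Condition met.
  (d) The amount in controversy is 146,500 dollars, within the 250,000 dollars ceiling, so one alternative holds. Condition met.
  → Jurisdiction lies.
The Taren High Bench:
  (a) The plaintiff resides in Ravford, which is not Taren, so this disjunct is met. Condition met.
  (b) Every defendant has filed written consent. Satisfied.
  (c) The claim is a property claim, not an employment claim, which satisfies one of the alternatives. Met.
  (d) No party resides in Taren; the amount in controversy is USD 146,500, above the 131,000 dollars ceiling — none of the alternatives is met. The proviso rescues it, though: every defendant has filed written consent. Condition met.
  → Jurisdiction lies.
The Selholm District Court:
  (a) No contract (and hence no place of execution) is alleged. However, every defendant has filed written consent, so the 'unless' proviso supplies this condition. Condition met.
  (b) No defendant resides in Selholm (they reside in Casholm, Thornmarsh). The proviso rescues it, though: the claim is a property claim. Met.
  (c) The plaintiff resides in Ravford, which is not Selholm. Condition met.
  (d) Every defendant has filed written consent, which satisfies one of the alternatives. Met.
  → All conditions met; jurisdiction exists.
The Civil Court of Thornmarsh:
  (a) The amount in controversy is $146,500, within the $500,000 ceiling, so this disjunct is met. Condition met.
  (b) The claim is a property claim, which satisfies one of the alternatives. Met.
  (c) Quill Enterprises has its principal place of business in Thornmarsh, so one alternative holds. Met.
  (d) Quill Enterprises resides in Thornmarsh — that alternative is enough. Satisfied.
  (e) The property lies in Galmont, not Thornmarsh; the plaintiff resides in Ravford, not Thornmarsh — no alternative holds. But Quill Enterprises resides in Thornmarsh, and the 'unless' clause therefore excuses the requirement. Met.
  → Jurisdiction lies.
Courts with jurisdiction: the Superior Court of Ravford, the Taren High Bench, the Selholm District Court, the Civil Court of Thornmarsh — 4 in total.

4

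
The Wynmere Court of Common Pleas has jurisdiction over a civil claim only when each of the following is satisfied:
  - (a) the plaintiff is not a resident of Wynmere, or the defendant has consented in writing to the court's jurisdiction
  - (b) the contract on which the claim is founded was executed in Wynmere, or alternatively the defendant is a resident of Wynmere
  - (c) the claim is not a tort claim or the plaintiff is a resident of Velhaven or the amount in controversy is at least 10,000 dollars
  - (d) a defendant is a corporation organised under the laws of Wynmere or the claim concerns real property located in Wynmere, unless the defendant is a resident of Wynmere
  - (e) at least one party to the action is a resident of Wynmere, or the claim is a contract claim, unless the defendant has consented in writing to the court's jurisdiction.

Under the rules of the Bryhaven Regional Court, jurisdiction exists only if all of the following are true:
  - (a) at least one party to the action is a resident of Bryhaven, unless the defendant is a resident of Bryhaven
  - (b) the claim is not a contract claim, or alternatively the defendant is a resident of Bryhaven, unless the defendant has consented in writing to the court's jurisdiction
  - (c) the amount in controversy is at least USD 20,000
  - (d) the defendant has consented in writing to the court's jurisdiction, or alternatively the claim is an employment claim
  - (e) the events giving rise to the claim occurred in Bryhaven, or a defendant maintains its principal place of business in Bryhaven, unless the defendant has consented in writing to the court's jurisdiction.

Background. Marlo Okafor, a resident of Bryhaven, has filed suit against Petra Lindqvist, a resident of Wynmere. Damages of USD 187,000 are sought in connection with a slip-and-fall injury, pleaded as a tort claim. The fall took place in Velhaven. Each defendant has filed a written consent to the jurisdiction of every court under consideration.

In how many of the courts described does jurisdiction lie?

The Wynmere Court of Common Pleas:
  (a) The plaintiff resides in Bryhaven, which is not Wynmere, which satisfies one of the alternatives. Condition met.
  (b) The defendant resides in Wynmere, so one alternative holds. Satisfied.
  (c) The amount in controversy is 187,000 dollars, which meets the 10,000 dollars floor — that alternative is enough. Satisfied.
  (d) No defendant is a corporation; the claim does not concern real property — every alternative fails. However, the defendant resides in Wynmere, so the 'unless' proviso supplies this condition. Met.
  (e) Petra Lindqvist resides in Wynmere — that alternative is enough. Satisfied.
  → The court has jurisdiction.
The Bryhaven Regional Court:
  (a) Marlo Okafor resides in Bryhaven. Met.
  (b) The claim is a tort claim, not a contract claim, so this disjunct is met. Met.
  (c) The amount in controversy is $187,000, which meets the USD 20,000 floor. Satisfied.
  (d) Every defendant has filed written consent, so this disjunct is met. Met.
  (e) The operative events occurred in Velhaven, not Bryhaven; no defendant is a corporation — no alternative holds. However, every defendant has filed written consent, so the 'unless' proviso supplies this condition. Satisfied.
  → All conditions met; jurisdiction exists.
Courts with jurisdiction: the Wynmere Court of Common Pleas, the Bryhaven Regional Court — 2 in total.

2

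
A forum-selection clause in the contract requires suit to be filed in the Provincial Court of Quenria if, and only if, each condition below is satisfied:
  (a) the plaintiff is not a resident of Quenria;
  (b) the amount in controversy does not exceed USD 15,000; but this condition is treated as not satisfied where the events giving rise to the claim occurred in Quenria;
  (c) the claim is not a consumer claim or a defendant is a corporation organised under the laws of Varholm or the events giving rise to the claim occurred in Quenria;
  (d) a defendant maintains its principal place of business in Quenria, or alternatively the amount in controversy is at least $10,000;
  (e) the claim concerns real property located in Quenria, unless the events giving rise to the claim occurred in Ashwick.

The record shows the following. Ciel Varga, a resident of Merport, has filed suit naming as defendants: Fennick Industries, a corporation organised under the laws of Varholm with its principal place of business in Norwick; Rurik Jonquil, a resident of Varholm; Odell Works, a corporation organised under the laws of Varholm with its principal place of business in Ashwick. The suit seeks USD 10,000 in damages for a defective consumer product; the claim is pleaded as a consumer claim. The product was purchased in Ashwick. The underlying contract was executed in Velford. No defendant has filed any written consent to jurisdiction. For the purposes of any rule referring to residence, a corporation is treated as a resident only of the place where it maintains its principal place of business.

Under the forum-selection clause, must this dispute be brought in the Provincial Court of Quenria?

The Provincial Court of Quenria:
  (a) The plaintiff resides in Merport, which is not Quenria. Condition met.
  (b) The amount in controversy is $10,000, within the 15,000 dollars ceiling. The exception is not triggered, since the operative events occurred in Ashwick, not Quenria. Satisfied.
  (c) Fennick Industries is organised under the laws of Varholm, so this disjunct is met. Condition met.
  (d) The amount in controversy is $10,000, which meets the USD 10,000 floor, which satisfies one of the alternatives. Satisfied.
  (e) The claim does not concern real property. The proviso rescues it, though: the operative events occurred in Ashwick. Satisfied.
  → The clause applies.

Yes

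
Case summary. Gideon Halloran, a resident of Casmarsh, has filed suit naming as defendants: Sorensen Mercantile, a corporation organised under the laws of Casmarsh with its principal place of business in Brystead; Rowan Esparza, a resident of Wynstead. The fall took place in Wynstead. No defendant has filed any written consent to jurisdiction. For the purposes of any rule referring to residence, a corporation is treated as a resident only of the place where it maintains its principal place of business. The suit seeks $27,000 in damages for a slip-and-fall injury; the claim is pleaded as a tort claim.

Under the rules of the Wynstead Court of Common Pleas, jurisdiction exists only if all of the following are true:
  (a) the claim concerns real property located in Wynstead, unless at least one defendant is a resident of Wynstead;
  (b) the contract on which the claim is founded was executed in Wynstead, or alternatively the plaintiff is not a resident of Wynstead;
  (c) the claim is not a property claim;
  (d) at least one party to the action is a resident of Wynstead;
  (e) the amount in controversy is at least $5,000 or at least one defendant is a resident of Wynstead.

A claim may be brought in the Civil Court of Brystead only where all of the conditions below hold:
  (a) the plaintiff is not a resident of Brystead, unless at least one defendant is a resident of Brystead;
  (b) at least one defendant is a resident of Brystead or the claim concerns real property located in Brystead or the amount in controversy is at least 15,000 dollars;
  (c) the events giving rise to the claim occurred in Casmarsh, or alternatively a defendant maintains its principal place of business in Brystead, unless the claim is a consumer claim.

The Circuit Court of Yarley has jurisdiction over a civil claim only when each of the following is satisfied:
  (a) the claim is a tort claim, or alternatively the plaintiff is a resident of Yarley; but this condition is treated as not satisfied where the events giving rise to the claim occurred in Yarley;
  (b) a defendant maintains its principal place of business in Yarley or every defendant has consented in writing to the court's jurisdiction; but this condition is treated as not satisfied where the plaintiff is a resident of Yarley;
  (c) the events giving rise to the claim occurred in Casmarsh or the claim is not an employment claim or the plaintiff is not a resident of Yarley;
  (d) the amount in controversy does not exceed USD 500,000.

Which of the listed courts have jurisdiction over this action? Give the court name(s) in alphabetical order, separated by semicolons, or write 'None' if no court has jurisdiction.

the Civil Court of Brystead; the Wynstead Court of Common Pleas

The Wynstead Court of Common Pleas:
  (a) The claim does not concern real property. However, Rowan Esparza resides in Wynstead, so the 'unless' proviso supplies this condition. Condition met.
  (b) The plaintiff resides in Casmarsh, which is not Wynstead, so this disjunct is met. Condition met.
  (c) The claim is a tort claim, not a property claim. Satisfied.
  (d) Rowan Esparza resides in Wynstead. Satisfied.
  (e) The amount in controversy is 27,000 dollars, which meets the 5,000 dollars floor, which satisfies one of the alternatives. Satisfied.
  → All conditions met; jurisdiction exists.
The Civil Court of Brystead:
  (a) The plaintiff resides in Casmarsh, which is not Brystead. Satisfied.
  (b) Sorensen Mercantile resides in Brystead — that alternative is enough. Condition met.
  (c) Sorensen Mercantile has its principal place of business in Brystead, so this disjunct is met. Satisfied.
  → Every requirement is satisfied — jurisdiction.
The Circuit Court of Yarley:
  (a) The claim is a tort claim — that alternative is enough. The carve-out does not apply: the operative events occurred in Wynstead, not Yarley. Satisfied.
  (b) The corporate defendant(s) have their principal place of business in Brystead, not Yarley; no such written consent has been filed — no alternative holds. Not met.
  (c) The claim is a tort claim, not an employment claim — that alternative is enough. Satisfied.
  (d) The amount in controversy is $27,000, within the 500,000 dollars ceiling. Satisfied.
  → No jurisdiction.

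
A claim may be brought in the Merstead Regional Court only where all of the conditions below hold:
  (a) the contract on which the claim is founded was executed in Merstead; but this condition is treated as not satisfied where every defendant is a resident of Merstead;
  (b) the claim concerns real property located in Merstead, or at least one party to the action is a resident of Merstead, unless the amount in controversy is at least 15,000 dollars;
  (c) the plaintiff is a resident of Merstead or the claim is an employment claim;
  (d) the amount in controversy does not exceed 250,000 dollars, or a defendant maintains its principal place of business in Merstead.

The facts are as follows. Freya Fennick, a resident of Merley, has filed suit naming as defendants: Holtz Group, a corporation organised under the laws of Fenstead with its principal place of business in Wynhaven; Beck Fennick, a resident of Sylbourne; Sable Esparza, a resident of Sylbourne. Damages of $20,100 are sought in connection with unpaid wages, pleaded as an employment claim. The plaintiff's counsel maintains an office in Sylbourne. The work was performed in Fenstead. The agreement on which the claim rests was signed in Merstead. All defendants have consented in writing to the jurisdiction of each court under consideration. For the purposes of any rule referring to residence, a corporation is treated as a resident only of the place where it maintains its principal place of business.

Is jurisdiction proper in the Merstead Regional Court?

The Merstead Regional Court:
  (a) The contract was executed in Merstead. The carve-out does not apply: the defendants reside as follows — Holtz Group in Wynhaven, Beck Fennick in Sylbourne, Sable Esparza in Sylbourne — not all in Merstead. Condition met.
  (b) The claim does not concern real property; no party resides in Merstead — none of the alternatives is met. The proviso rescues it, though: the amount in controversy is $20,100, which meets the 15,000 dollars floor. Met.
  (c) The claim is an employment claim — that alternative is enough. Condition met.
  (d) The amount in controversy is $20,100, within the USD 250,000 ceiling — that alternative is enough. Met.
  → All conditions met; jurisdiction exists.

Yes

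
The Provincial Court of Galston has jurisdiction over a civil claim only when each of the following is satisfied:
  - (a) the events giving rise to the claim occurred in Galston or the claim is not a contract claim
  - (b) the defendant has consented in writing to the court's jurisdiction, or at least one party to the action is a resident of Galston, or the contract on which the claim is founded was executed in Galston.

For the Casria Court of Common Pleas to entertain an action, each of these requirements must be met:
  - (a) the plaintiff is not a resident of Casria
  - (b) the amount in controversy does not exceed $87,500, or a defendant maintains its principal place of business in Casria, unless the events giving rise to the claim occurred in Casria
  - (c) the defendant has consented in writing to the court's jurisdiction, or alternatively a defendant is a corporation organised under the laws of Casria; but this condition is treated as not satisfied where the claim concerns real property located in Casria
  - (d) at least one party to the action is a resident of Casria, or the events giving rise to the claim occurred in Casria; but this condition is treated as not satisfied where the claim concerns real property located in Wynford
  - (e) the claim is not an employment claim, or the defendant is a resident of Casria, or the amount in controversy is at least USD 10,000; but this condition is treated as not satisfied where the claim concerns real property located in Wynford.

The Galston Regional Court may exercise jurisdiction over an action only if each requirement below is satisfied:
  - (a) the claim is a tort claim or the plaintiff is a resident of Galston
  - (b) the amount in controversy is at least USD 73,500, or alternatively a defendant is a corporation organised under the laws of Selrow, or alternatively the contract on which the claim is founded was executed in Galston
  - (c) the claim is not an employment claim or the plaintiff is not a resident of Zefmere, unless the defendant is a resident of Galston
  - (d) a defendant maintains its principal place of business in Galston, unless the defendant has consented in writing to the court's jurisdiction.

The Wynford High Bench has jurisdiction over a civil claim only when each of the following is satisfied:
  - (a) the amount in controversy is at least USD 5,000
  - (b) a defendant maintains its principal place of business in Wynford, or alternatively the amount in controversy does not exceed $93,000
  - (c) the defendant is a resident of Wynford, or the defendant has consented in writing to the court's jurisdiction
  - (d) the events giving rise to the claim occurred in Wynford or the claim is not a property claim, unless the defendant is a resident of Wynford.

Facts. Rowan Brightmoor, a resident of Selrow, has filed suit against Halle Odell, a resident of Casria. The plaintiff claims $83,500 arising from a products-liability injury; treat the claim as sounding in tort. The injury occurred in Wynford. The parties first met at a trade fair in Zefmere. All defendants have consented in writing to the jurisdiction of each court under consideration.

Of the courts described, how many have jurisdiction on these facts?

The Provincial Court of Galston:
  (a) The claim is a tort claim, not a contract claim, which satisfies one of the alternatives. Condition met.
  (b) Every defendant has filed written consent, so one alternative holds. Condition met.
  → Every requirement is satisfied — jurisdiction.
The Casria Court of Common Pleas:
  (a) The plaintiff resides in Selrow, which is not Casria. Met.
  (b) The amount in controversy is 83,500 dollars, within the USD 87,500 ceiling, so this disjunct is met. Satisfied.
  (c) Every defendant has filed written consent, so this disjunct is met. The carve-out does not apply: the claim does not concern real property. Satisfied.
  (d) Halle Odell resides in Casria, so one alternative holds. The carve-out does not apply: the claim does not concern real property. Condition met.
  (e) The claim is a tort claim, not an employment claim, which satisfies one of the alternatives. The exception is not triggered, since the claim does not concern real property. Met.
  → Jurisdiction lies.
The Galston Regional Court:
  (a) The claim is a tort claim, which satisfies one of the alternatives. Condition met.
  (b) The amount in controversy is 83,500 dollars, which meets the $73,500 floor, so one alternative holds. Satisfied.
  (c) The claim is a tort claim, not an employment claim, so this disjunct is met. Satisfied.
  (d) No defendant is a corporation. The proviso rescues it, though: every defendant has filed written consent. Met.
  → All conditions met; jurisdiction exists.
The Wynford High Bench:
  (a) The amount in controversy is $83,500, which meets the USD 5,000 floor. Satisfied.
  (b) The amount in controversy is USD 83,500, within the $93,000 ceiling, so this disjunct is met. Satisfied.
  (c) Every defendant has filed written consent, so this disjunct is met. Satisfied.
  (d) The operative events occurred in Wynford — that alternative is enough. Satisfied.
  → All conditions met; jurisdiction exists.
Courts with jurisdiction: the Provincial Court of Galston, the Casria Court of Common Pleas, the Galston Regional Court, the Wynford High Bench — 4 in total.

4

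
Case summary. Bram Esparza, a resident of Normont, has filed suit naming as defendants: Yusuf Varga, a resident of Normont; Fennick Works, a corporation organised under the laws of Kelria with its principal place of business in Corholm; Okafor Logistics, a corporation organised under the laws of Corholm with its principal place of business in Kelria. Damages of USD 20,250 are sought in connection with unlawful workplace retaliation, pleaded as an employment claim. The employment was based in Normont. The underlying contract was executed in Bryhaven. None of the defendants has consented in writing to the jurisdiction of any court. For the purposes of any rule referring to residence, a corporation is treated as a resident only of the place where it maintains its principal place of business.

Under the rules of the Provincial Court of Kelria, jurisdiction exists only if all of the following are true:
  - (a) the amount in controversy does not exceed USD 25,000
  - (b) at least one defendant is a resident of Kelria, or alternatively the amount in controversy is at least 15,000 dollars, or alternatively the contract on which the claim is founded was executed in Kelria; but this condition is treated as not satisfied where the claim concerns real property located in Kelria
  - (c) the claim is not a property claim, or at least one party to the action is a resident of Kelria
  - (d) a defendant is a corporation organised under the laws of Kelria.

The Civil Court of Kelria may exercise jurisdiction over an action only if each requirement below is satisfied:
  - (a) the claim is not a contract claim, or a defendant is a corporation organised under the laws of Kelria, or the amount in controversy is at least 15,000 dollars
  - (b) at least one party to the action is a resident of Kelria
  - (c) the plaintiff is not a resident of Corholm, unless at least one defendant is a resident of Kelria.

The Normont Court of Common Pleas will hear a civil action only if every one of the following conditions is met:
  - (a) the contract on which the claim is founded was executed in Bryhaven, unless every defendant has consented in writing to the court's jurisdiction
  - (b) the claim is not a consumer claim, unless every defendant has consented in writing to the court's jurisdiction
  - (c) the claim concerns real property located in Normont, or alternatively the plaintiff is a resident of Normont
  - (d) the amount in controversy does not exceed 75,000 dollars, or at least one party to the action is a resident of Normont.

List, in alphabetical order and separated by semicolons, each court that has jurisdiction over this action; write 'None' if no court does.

The Provincial Court of Kelria:
  (a) The amount in controversy is USD 20,250, within the 25,000 dollars ceiling. Condition met.
  (b) Okafor Logistics resides in Kelria — that alternative is enough. The exception is not triggered, since the claim does not concern real property. Condition met.
  (c) The claim is an employment claim, not a property claim — that alternative is enough. Met.
  (d) Fennick Works is organised under the laws of Kelria. Satisfied.
  → Jurisdiction lies.
The Civil Court of Kelria:
  (a) The claim is an employment claim, not a contract claim, which satisfies one of the alternatives. Satisfied.
  (b) Okafor Logistics resides in Kelria. Condition met.
  (c) The plaintiff resides in Normont, which is not Corholm. Satisfied.
  → Jurisdiction lies.
The Normont Court of Common Pleas:
  (a) The contract was executed in Bryhaven. Met.
  (b) The claim is an employment claim, not a consumer claim. Satisfied.
  (c) The plaintiff resides in Normont — that alternative is enough. Satisfied.
  (d) The amount in controversy is 20,250 dollars, within the $75,000 ceiling — that alternative is enough. Satisfied.
  → Jurisdiction lies.

the Civil Court of Kelria; the Normont Court of Common Pleas; the Provincial Court of Kelria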